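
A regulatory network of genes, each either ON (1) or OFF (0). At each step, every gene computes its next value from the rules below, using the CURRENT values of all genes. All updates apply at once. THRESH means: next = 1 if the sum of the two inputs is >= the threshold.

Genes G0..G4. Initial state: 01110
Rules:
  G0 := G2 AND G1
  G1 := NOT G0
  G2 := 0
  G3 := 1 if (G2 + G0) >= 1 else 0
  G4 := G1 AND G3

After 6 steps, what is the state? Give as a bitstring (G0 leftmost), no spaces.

Step 1: G0=G2&G1=1&1=1 G1=NOT G0=NOT 0=1 G2=0(const) G3=(1+0>=1)=1 G4=G1&G3=1&1=1 -> 11011
Step 2: G0=G2&G1=0&1=0 G1=NOT G0=NOT 1=0 G2=0(const) G3=(0+1>=1)=1 G4=G1&G3=1&1=1 -> 00011
Step 3: G0=G2&G1=0&0=0 G1=NOT G0=NOT 0=1 G2=0(const) G3=(0+0>=1)=0 G4=G1&G3=0&1=0 -> 01000
Step 4: G0=G2&G1=0&1=0 G1=NOT G0=NOT 0=1 G2=0(const) G3=(0+0>=1)=0 G4=G1&G3=1&0=0 -> 01000
Step 5: G0=G2&G1=0&1=0 G1=NOT G0=NOT 0=1 G2=0(const) G3=(0+0>=1)=0 G4=G1&G3=1&0=0 -> 01000
Step 6: G0=G2&G1=0&1=0 G1=NOT G0=NOT 0=1 G2=0(const) G3=(0+0>=1)=0 G4=G1&G3=1&0=0 -> 01000

01000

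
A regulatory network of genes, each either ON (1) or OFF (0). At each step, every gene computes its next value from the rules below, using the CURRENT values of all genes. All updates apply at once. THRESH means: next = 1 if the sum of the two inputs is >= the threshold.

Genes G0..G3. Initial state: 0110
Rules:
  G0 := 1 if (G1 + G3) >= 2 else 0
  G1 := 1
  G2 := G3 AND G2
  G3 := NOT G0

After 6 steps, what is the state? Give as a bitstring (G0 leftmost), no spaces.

Step 1: G0=(1+0>=2)=0 G1=1(const) G2=G3&G2=0&1=0 G3=NOT G0=NOT 0=1 -> 0101
Step 2: G0=(1+1>=2)=1 G1=1(const) G2=G3&G2=1&0=0 G3=NOT G0=NOT 0=1 -> 1101
Step 3: G0=(1+1>=2)=1 G1=1(const) G2=G3&G2=1&0=0 G3=NOT G0=NOT 1=0 -> 1100
Step 4: G0=(1+0>=2)=0 G1=1(const) G2=G3&G2=0&0=0 G3=NOT G0=NOT 1=0 -> 0100
Step 5: G0=(1+0>=2)=0 G1=1(const) G2=G3&G2=0&0=0 G3=NOT G0=NOT 0=1 -> 0101
Step 6: G0=(1+1>=2)=1 G1=1(const) G2=G3&G2=1&0=0 G3=NOT G0=NOT 0=1 -> 1101

1101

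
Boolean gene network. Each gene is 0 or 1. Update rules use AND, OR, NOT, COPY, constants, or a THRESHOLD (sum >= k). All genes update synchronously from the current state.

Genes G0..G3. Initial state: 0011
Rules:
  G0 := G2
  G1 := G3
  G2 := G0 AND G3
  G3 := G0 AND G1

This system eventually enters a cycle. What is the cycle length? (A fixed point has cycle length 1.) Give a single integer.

Step 0: 0011
Step 1: G0=G2=1 G1=G3=1 G2=G0&G3=0&1=0 G3=G0&G1=0&0=0 -> 1100
Step 2: G0=G2=0 G1=G3=0 G2=G0&G3=1&0=0 G3=G0&G1=1&1=1 -> 0001
Step 3: G0=G2=0 G1=G3=1 G2=G0&G3=0&1=0 G3=G0&G1=0&0=0 -> 0100
Step 4: G0=G2=0 G1=G3=0 G2=G0&G3=0&0=0 G3=G0&G1=0&1=0 -> 0000
Step 5: G0=G2=0 G1=G3=0 G2=G0&G3=0&0=0 G3=G0&G1=0&0=0 -> 0000
State from step 5 equals state from step 4 -> cycle length 1

Answer: 1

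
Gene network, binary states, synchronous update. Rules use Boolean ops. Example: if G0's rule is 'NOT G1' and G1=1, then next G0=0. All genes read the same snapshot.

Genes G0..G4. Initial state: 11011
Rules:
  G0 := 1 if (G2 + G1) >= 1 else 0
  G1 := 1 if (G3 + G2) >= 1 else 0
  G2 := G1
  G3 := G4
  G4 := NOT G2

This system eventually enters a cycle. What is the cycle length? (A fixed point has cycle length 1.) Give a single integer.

Step 0: 11011
Step 1: G0=(0+1>=1)=1 G1=(1+0>=1)=1 G2=G1=1 G3=G4=1 G4=NOT G2=NOT 0=1 -> 11111
Step 2: G0=(1+1>=1)=1 G1=(1+1>=1)=1 G2=G1=1 G3=G4=1 G4=NOT G2=NOT 1=0 -> 11110
Step 3: G0=(1+1>=1)=1 G1=(1+1>=1)=1 G2=G1=1 G3=G4=0 G4=NOT G2=NOT 1=0 -> 11100
Step 4: G0=(1+1>=1)=1 G1=(0+1>=1)=1 G2=G1=1 G3=G4=0 G4=NOT G2=NOT 1=0 -> 11100
State from step 4 equals state from step 3 -> cycle length 1

Answer: 1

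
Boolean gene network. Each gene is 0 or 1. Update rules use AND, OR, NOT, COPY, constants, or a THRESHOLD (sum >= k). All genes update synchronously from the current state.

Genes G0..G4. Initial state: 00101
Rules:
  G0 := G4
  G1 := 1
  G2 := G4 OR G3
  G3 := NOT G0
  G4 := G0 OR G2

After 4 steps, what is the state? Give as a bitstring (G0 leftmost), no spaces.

Step 1: G0=G4=1 G1=1(const) G2=G4|G3=1|0=1 G3=NOT G0=NOT 0=1 G4=G0|G2=0|1=1 -> 11111
Step 2: G0=G4=1 G1=1(const) G2=G4|G3=1|1=1 G3=NOT G0=NOT 1=0 G4=G0|G2=1|1=1 -> 11101
Step 3: G0=G4=1 G1=1(const) G2=G4|G3=1|0=1 G3=NOT G0=NOT 1=0 G4=G0|G2=1|1=1 -> 11101
Step 4: G0=G4=1 G1=1(const) G2=G4|G3=1|0=1 G3=NOT G0=NOT 1=0 G4=G0|G2=1|1=1 -> 11101

11101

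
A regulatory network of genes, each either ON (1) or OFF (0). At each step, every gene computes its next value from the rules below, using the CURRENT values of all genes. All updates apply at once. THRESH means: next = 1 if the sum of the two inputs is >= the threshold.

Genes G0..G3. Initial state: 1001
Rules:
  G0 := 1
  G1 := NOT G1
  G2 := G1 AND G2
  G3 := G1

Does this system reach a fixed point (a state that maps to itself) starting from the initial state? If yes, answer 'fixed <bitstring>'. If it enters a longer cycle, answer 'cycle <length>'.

Answer: cycle 2

Derivation:
Step 0: 1001
Step 1: G0=1(const) G1=NOT G1=NOT 0=1 G2=G1&G2=0&0=0 G3=G1=0 -> 1100
Step 2: G0=1(const) G1=NOT G1=NOT 1=0 G2=G1&G2=1&0=0 G3=G1=1 -> 1001
Cycle of length 2 starting at step 0 -> no fixed point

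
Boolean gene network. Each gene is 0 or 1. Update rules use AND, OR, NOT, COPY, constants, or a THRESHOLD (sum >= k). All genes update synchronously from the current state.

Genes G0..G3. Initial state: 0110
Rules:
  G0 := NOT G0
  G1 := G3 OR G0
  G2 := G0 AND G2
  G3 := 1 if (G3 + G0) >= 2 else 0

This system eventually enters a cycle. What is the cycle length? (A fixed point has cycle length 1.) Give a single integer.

Answer: 2

Derivation:
Step 0: 0110
Step 1: G0=NOT G0=NOT 0=1 G1=G3|G0=0|0=0 G2=G0&G2=0&1=0 G3=(0+0>=2)=0 -> 1000
Step 2: G0=NOT G0=NOT 1=0 G1=G3|G0=0|1=1 G2=G0&G2=1&0=0 G3=(0+1>=2)=0 -> 0100
Step 3: G0=NOT G0=NOT 0=1 G1=G3|G0=0|0=0 G2=G0&G2=0&0=0 G3=(0+0>=2)=0 -> 1000
State from step 3 equals state from step 1 -> cycle length 2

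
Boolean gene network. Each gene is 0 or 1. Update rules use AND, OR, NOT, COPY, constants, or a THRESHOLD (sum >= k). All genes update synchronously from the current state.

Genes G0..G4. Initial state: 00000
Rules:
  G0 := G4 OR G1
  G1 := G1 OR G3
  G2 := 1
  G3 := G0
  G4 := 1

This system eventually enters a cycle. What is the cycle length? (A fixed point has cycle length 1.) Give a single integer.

Answer: 1

Derivation:
Step 0: 00000
Step 1: G0=G4|G1=0|0=0 G1=G1|G3=0|0=0 G2=1(const) G3=G0=0 G4=1(const) -> 00101
Step 2: G0=G4|G1=1|0=1 G1=G1|G3=0|0=0 G2=1(const) G3=G0=0 G4=1(const) -> 10101
Step 3: G0=G4|G1=1|0=1 G1=G1|G3=0|0=0 G2=1(const) G3=G0=1 G4=1(const) -> 10111
Step 4: G0=G4|G1=1|0=1 G1=G1|G3=0|1=1 G2=1(const) G3=G0=1 G4=1(const) -> 11111
Step 5: G0=G4|G1=1|1=1 G1=G1|G3=1|1=1 G2=1(const) G3=G0=1 G4=1(const) -> 11111
State from step 5 equals state from step 4 -> cycle length 1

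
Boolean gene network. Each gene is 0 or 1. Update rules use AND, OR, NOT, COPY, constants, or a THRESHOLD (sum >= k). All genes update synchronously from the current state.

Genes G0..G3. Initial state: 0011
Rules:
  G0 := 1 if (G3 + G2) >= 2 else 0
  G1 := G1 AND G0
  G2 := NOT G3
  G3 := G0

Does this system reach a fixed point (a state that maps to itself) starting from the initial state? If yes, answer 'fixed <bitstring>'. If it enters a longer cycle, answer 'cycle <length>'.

Answer: cycle 2

Derivation:
Step 0: 0011
Step 1: G0=(1+1>=2)=1 G1=G1&G0=0&0=0 G2=NOT G3=NOT 1=0 G3=G0=0 -> 1000
Step 2: G0=(0+0>=2)=0 G1=G1&G0=0&1=0 G2=NOT G3=NOT 0=1 G3=G0=1 -> 0011
Cycle of length 2 starting at step 0 -> no fixed point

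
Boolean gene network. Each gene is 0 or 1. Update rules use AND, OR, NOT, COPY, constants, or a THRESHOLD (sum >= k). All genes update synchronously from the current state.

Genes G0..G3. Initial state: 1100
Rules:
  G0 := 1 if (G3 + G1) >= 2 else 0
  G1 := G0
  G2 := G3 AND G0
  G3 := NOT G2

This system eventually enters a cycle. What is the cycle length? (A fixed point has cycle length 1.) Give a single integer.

Answer: 4

Derivation:
Step 0: 1100
Step 1: G0=(0+1>=2)=0 G1=G0=1 G2=G3&G0=0&1=0 G3=NOT G2=NOT 0=1 -> 0101
Step 2: G0=(1+1>=2)=1 G1=G0=0 G2=G3&G0=1&0=0 G3=NOT G2=NOT 0=1 -> 1001
Step 3: G0=(1+0>=2)=0 G1=G0=1 G2=G3&G0=1&1=1 G3=NOT G2=NOT 0=1 -> 0111
Step 4: G0=(1+1>=2)=1 G1=G0=0 G2=G3&G0=1&0=0 G3=NOT G2=NOT 1=0 -> 1000
Step 5: G0=(0+0>=2)=0 G1=G0=1 G2=G3&G0=0&1=0 G3=NOT G2=NOT 0=1 -> 0101
State from step 5 equals state from step 1 -> cycle length 4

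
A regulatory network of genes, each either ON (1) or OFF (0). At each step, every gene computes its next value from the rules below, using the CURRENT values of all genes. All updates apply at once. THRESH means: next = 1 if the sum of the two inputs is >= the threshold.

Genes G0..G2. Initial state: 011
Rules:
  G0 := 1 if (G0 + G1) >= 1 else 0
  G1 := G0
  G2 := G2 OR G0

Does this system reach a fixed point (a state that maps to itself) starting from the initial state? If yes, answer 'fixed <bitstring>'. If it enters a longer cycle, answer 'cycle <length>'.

Answer: fixed 111

Derivation:
Step 0: 011
Step 1: G0=(0+1>=1)=1 G1=G0=0 G2=G2|G0=1|0=1 -> 101
Step 2: G0=(1+0>=1)=1 G1=G0=1 G2=G2|G0=1|1=1 -> 111
Step 3: G0=(1+1>=1)=1 G1=G0=1 G2=G2|G0=1|1=1 -> 111
Fixed point reached at step 2: 111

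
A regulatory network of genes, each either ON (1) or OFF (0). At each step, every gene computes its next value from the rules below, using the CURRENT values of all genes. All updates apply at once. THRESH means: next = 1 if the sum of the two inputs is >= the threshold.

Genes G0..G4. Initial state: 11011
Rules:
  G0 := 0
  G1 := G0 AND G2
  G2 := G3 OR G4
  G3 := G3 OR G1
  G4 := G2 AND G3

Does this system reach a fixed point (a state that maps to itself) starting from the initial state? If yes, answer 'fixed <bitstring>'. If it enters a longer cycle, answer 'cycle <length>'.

Answer: fixed 00111

Derivation:
Step 0: 11011
Step 1: G0=0(const) G1=G0&G2=1&0=0 G2=G3|G4=1|1=1 G3=G3|G1=1|1=1 G4=G2&G3=0&1=0 -> 00110
Step 2: G0=0(const) G1=G0&G2=0&1=0 G2=G3|G4=1|0=1 G3=G3|G1=1|0=1 G4=G2&G3=1&1=1 -> 00111
Step 3: G0=0(const) G1=G0&G2=0&1=0 G2=G3|G4=1|1=1 G3=G3|G1=1|0=1 G4=G2&G3=1&1=1 -> 00111
Fixed point reached at step 2: 00111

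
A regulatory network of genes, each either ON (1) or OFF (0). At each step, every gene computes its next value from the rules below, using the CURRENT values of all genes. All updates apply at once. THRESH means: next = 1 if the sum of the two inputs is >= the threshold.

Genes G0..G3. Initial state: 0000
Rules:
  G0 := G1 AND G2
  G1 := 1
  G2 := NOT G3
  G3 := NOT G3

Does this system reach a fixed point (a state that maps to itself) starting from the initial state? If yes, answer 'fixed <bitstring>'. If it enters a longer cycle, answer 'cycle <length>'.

Step 0: 0000
Step 1: G0=G1&G2=0&0=0 G1=1(const) G2=NOT G3=NOT 0=1 G3=NOT G3=NOT 0=1 -> 0111
Step 2: G0=G1&G2=1&1=1 G1=1(const) G2=NOT G3=NOT 1=0 G3=NOT G3=NOT 1=0 -> 1100
Step 3: G0=G1&G2=1&0=0 G1=1(const) G2=NOT G3=NOT 0=1 G3=NOT G3=NOT 0=1 -> 0111
Cycle of length 2 starting at step 1 -> no fixed point

Answer: cycle 2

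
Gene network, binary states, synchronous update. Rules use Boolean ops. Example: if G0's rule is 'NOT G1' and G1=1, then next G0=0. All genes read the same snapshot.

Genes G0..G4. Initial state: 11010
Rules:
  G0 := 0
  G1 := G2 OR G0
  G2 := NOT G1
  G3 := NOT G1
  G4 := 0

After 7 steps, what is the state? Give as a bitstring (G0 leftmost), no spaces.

Step 1: G0=0(const) G1=G2|G0=0|1=1 G2=NOT G1=NOT 1=0 G3=NOT G1=NOT 1=0 G4=0(const) -> 01000
Step 2: G0=0(const) G1=G2|G0=0|0=0 G2=NOT G1=NOT 1=0 G3=NOT G1=NOT 1=0 G4=0(const) -> 00000
Step 3: G0=0(const) G1=G2|G0=0|0=0 G2=NOT G1=NOT 0=1 G3=NOT G1=NOT 0=1 G4=0(const) -> 00110
Step 4: G0=0(const) G1=G2|G0=1|0=1 G2=NOT G1=NOT 0=1 G3=NOT G1=NOT 0=1 G4=0(const) -> 01110
Step 5: G0=0(const) G1=G2|G0=1|0=1 G2=NOT G1=NOT 1=0 G3=NOT G1=NOT 1=0 G4=0(const) -> 01000
Step 6: G0=0(const) G1=G2|G0=0|0=0 G2=NOT G1=NOT 1=0 G3=NOT G1=NOT 1=0 G4=0(const) -> 00000
Step 7: G0=0(const) G1=G2|G0=0|0=0 G2=NOT G1=NOT 0=1 G3=NOT G1=NOT 0=1 G4=0(const) -> 00110

00110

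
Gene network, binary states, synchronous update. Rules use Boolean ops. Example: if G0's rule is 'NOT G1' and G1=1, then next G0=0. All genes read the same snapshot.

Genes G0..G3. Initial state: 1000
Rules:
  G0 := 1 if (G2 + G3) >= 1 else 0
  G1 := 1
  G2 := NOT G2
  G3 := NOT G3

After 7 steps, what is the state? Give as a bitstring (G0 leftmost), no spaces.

Step 1: G0=(0+0>=1)=0 G1=1(const) G2=NOT G2=NOT 0=1 G3=NOT G3=NOT 0=1 -> 0111
Step 2: G0=(1+1>=1)=1 G1=1(const) G2=NOT G2=NOT 1=0 G3=NOT G3=NOT 1=0 -> 1100
Step 3: G0=(0+0>=1)=0 G1=1(const) G2=NOT G2=NOT 0=1 G3=NOT G3=NOT 0=1 -> 0111
Step 4: G0=(1+1>=1)=1 G1=1(const) G2=NOT G2=NOT 1=0 G3=NOT G3=NOT 1=0 -> 1100
Step 5: G0=(0+0>=1)=0 G1=1(const) G2=NOT G2=NOT 0=1 G3=NOT G3=NOT 0=1 -> 0111
Step 6: G0=(1+1>=1)=1 G1=1(const) G2=NOT G2=NOT 1=0 G3=NOT G3=NOT 1=0 -> 1100
Step 7: G0=(0+0>=1)=0 G1=1(const) G2=NOT G2=NOT 0=1 G3=NOT G3=NOT 0=1 -> 0111

0111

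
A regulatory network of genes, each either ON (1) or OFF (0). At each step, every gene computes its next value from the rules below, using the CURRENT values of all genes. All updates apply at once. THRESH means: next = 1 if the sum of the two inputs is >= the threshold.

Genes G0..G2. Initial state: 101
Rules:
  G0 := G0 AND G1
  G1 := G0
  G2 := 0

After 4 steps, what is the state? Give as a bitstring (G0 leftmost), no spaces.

Step 1: G0=G0&G1=1&0=0 G1=G0=1 G2=0(const) -> 010
Step 2: G0=G0&G1=0&1=0 G1=G0=0 G2=0(const) -> 000
Step 3: G0=G0&G1=0&0=0 G1=G0=0 G2=0(const) -> 000
Step 4: G0=G0&G1=0&0=0 G1=G0=0 G2=0(const) -> 000

000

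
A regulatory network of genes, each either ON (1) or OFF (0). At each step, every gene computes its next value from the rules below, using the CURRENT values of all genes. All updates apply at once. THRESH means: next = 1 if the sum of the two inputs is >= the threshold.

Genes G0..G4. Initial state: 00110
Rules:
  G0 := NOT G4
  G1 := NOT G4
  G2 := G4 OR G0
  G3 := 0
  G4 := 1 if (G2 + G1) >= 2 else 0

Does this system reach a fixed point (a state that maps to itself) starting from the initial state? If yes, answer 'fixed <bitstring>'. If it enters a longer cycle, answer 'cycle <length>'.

Answer: cycle 5

Derivation:
Step 0: 00110
Step 1: G0=NOT G4=NOT 0=1 G1=NOT G4=NOT 0=1 G2=G4|G0=0|0=0 G3=0(const) G4=(1+0>=2)=0 -> 11000
Step 2: G0=NOT G4=NOT 0=1 G1=NOT G4=NOT 0=1 G2=G4|G0=0|1=1 G3=0(const) G4=(0+1>=2)=0 -> 11100
Step 3: G0=NOT G4=NOT 0=1 G1=NOT G4=NOT 0=1 G2=G4|G0=0|1=1 G3=0(const) G4=(1+1>=2)=1 -> 11101
Step 4: G0=NOT G4=NOT 1=0 G1=NOT G4=NOT 1=0 G2=G4|G0=1|1=1 G3=0(const) G4=(1+1>=2)=1 -> 00101
Step 5: G0=NOT G4=NOT 1=0 G1=NOT G4=NOT 1=0 G2=G4|G0=1|0=1 G3=0(const) G4=(1+0>=2)=0 -> 00100
Step 6: G0=NOT G4=NOT 0=1 G1=NOT G4=NOT 0=1 G2=G4|G0=0|0=0 G3=0(const) G4=(1+0>=2)=0 -> 11000
Cycle of length 5 starting at step 1 -> no fixed point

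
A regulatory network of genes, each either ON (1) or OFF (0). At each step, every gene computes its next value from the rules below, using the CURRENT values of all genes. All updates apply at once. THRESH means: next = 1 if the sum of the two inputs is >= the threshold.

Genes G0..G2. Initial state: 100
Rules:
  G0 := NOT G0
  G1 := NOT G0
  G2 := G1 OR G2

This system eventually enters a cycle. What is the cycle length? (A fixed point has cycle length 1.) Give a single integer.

Answer: 2

Derivation:
Step 0: 100
Step 1: G0=NOT G0=NOT 1=0 G1=NOT G0=NOT 1=0 G2=G1|G2=0|0=0 -> 000
Step 2: G0=NOT G0=NOT 0=1 G1=NOT G0=NOT 0=1 G2=G1|G2=0|0=0 -> 110
Step 3: G0=NOT G0=NOT 1=0 G1=NOT G0=NOT 1=0 G2=G1|G2=1|0=1 -> 001
Step 4: G0=NOT G0=NOT 0=1 G1=NOT G0=NOT 0=1 G2=G1|G2=0|1=1 -> 111
Step 5: G0=NOT G0=NOT 1=0 G1=NOT G0=NOT 1=0 G2=G1|G2=1|1=1 -> 001
State from step 5 equals state from step 3 -> cycle length 2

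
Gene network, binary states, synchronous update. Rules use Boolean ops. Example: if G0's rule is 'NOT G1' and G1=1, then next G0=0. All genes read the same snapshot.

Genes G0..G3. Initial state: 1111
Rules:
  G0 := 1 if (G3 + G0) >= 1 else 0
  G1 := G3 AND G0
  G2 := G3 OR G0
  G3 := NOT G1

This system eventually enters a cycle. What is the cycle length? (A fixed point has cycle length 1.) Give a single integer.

Step 0: 1111
Step 1: G0=(1+1>=1)=1 G1=G3&G0=1&1=1 G2=G3|G0=1|1=1 G3=NOT G1=NOT 1=0 -> 1110
Step 2: G0=(0+1>=1)=1 G1=G3&G0=0&1=0 G2=G3|G0=0|1=1 G3=NOT G1=NOT 1=0 -> 1010
Step 3: G0=(0+1>=1)=1 G1=G3&G0=0&1=0 G2=G3|G0=0|1=1 G3=NOT G1=NOT 0=1 -> 1011
Step 4: G0=(1+1>=1)=1 G1=G3&G0=1&1=1 G2=G3|G0=1|1=1 G3=NOT G1=NOT 0=1 -> 1111
State from step 4 equals state from step 0 -> cycle length 4

Answer: 4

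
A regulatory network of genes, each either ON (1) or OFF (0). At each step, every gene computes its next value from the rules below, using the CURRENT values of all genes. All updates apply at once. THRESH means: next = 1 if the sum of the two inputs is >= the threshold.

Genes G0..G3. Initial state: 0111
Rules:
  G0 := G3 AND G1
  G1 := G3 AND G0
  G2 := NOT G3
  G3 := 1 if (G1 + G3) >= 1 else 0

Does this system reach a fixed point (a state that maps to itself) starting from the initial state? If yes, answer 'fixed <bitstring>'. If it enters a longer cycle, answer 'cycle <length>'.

Step 0: 0111
Step 1: G0=G3&G1=1&1=1 G1=G3&G0=1&0=0 G2=NOT G3=NOT 1=0 G3=(1+1>=1)=1 -> 1001
Step 2: G0=G3&G1=1&0=0 G1=G3&G0=1&1=1 G2=NOT G3=NOT 1=0 G3=(0+1>=1)=1 -> 0101
Step 3: G0=G3&G1=1&1=1 G1=G3&G0=1&0=0 G2=NOT G3=NOT 1=0 G3=(1+1>=1)=1 -> 1001
Cycle of length 2 starting at step 1 -> no fixed point

Answer: cycle 2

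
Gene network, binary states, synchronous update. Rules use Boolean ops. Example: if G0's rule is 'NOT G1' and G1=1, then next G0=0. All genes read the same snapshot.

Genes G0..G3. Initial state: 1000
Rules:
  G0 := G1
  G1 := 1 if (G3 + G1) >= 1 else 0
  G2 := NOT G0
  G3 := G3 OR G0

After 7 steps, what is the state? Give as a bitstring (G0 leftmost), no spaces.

Step 1: G0=G1=0 G1=(0+0>=1)=0 G2=NOT G0=NOT 1=0 G3=G3|G0=0|1=1 -> 0001
Step 2: G0=G1=0 G1=(1+0>=1)=1 G2=NOT G0=NOT 0=1 G3=G3|G0=1|0=1 -> 0111
Step 3: G0=G1=1 G1=(1+1>=1)=1 G2=NOT G0=NOT 0=1 G3=G3|G0=1|0=1 -> 1111
Step 4: G0=G1=1 G1=(1+1>=1)=1 G2=NOT G0=NOT 1=0 G3=G3|G0=1|1=1 -> 1101
Step 5: G0=G1=1 G1=(1+1>=1)=1 G2=NOT G0=NOT 1=0 G3=G3|G0=1|1=1 -> 1101
Step 6: G0=G1=1 G1=(1+1>=1)=1 G2=NOT G0=NOT 1=0 G3=G3|G0=1|1=1 -> 1101
Step 7: G0=G1=1 G1=(1+1>=1)=1 G2=NOT G0=NOT 1=0 G3=G3|G0=1|1=1 -> 1101

1101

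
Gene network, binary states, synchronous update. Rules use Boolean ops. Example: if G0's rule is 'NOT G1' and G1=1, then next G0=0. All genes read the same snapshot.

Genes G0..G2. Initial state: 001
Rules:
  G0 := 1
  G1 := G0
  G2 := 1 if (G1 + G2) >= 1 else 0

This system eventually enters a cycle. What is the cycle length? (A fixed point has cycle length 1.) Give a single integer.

Answer: 1

Derivation:
Step 0: 001
Step 1: G0=1(const) G1=G0=0 G2=(0+1>=1)=1 -> 101
Step 2: G0=1(const) G1=G0=1 G2=(0+1>=1)=1 -> 111
Step 3: G0=1(const) G1=G0=1 G2=(1+1>=1)=1 -> 111
State from step 3 equals state from step 2 -> cycle length 1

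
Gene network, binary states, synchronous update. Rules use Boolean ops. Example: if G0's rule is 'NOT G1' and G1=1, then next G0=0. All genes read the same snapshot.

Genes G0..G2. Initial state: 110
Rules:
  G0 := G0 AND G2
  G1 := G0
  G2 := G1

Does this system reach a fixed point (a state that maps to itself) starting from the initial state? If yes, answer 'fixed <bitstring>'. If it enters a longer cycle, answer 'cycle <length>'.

Step 0: 110
Step 1: G0=G0&G2=1&0=0 G1=G0=1 G2=G1=1 -> 011
Step 2: G0=G0&G2=0&1=0 G1=G0=0 G2=G1=1 -> 001
Step 3: G0=G0&G2=0&1=0 G1=G0=0 G2=G1=0 -> 000
Step 4: G0=G0&G2=0&0=0 G1=G0=0 G2=G1=0 -> 000
Fixed point reached at step 3: 000

Answer: fixed 000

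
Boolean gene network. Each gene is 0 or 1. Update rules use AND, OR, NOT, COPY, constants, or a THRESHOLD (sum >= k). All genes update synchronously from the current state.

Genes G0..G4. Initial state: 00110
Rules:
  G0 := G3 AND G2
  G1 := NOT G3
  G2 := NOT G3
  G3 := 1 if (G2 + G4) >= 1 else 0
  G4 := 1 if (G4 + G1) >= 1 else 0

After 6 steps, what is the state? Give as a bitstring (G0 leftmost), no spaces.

Step 1: G0=G3&G2=1&1=1 G1=NOT G3=NOT 1=0 G2=NOT G3=NOT 1=0 G3=(1+0>=1)=1 G4=(0+0>=1)=0 -> 10010
Step 2: G0=G3&G2=1&0=0 G1=NOT G3=NOT 1=0 G2=NOT G3=NOT 1=0 G3=(0+0>=1)=0 G4=(0+0>=1)=0 -> 00000
Step 3: G0=G3&G2=0&0=0 G1=NOT G3=NOT 0=1 G2=NOT G3=NOT 0=1 G3=(0+0>=1)=0 G4=(0+0>=1)=0 -> 01100
Step 4: G0=G3&G2=0&1=0 G1=NOT G3=NOT 0=1 G2=NOT G3=NOT 0=1 G3=(1+0>=1)=1 G4=(0+1>=1)=1 -> 01111
Step 5: G0=G3&G2=1&1=1 G1=NOT G3=NOT 1=0 G2=NOT G3=NOT 1=0 G3=(1+1>=1)=1 G4=(1+1>=1)=1 -> 10011
Step 6: G0=G3&G2=1&0=0 G1=NOT G3=NOT 1=0 G2=NOT G3=NOT 1=0 G3=(0+1>=1)=1 G4=(1+0>=1)=1 -> 00011

00011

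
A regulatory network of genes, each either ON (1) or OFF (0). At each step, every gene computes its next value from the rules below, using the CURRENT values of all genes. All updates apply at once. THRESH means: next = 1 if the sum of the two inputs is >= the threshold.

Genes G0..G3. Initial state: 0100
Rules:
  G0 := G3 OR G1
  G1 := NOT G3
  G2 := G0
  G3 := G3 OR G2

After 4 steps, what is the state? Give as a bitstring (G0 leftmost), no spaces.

Step 1: G0=G3|G1=0|1=1 G1=NOT G3=NOT 0=1 G2=G0=0 G3=G3|G2=0|0=0 -> 1100
Step 2: G0=G3|G1=0|1=1 G1=NOT G3=NOT 0=1 G2=G0=1 G3=G3|G2=0|0=0 -> 1110
Step 3: G0=G3|G1=0|1=1 G1=NOT G3=NOT 0=1 G2=G0=1 G3=G3|G2=0|1=1 -> 1111
Step 4: G0=G3|G1=1|1=1 G1=NOT G3=NOT 1=0 G2=G0=1 G3=G3|G2=1|1=1 -> 1011

1011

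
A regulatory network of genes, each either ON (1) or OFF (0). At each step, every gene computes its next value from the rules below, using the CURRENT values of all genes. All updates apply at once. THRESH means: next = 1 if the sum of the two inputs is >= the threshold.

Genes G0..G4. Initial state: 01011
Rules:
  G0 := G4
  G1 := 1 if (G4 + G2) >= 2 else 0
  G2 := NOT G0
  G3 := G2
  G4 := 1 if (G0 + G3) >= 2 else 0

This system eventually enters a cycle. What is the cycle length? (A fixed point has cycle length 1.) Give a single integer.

Answer: 1

Derivation:
Step 0: 01011
Step 1: G0=G4=1 G1=(1+0>=2)=0 G2=NOT G0=NOT 0=1 G3=G2=0 G4=(0+1>=2)=0 -> 10100
Step 2: G0=G4=0 G1=(0+1>=2)=0 G2=NOT G0=NOT 1=0 G3=G2=1 G4=(1+0>=2)=0 -> 00010
Step 3: G0=G4=0 G1=(0+0>=2)=0 G2=NOT G0=NOT 0=1 G3=G2=0 G4=(0+1>=2)=0 -> 00100
Step 4: G0=G4=0 G1=(0+1>=2)=0 G2=NOT G0=NOT 0=1 G3=G2=1 G4=(0+0>=2)=0 -> 00110
Step 5: G0=G4=0 G1=(0+1>=2)=0 G2=NOT G0=NOT 0=1 G3=G2=1 G4=(0+1>=2)=0 -> 00110
State from step 5 equals state from step 4 -> cycle length 1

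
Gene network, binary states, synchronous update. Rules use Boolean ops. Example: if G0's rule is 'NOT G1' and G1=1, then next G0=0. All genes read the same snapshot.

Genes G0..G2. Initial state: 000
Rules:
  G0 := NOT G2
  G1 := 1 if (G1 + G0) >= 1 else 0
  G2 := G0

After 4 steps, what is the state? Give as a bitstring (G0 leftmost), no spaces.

Step 1: G0=NOT G2=NOT 0=1 G1=(0+0>=1)=0 G2=G0=0 -> 100
Step 2: G0=NOT G2=NOT 0=1 G1=(0+1>=1)=1 G2=G0=1 -> 111
Step 3: G0=NOT G2=NOT 1=0 G1=(1+1>=1)=1 G2=G0=1 -> 011
Step 4: G0=NOT G2=NOT 1=0 G1=(1+0>=1)=1 G2=G0=0 -> 010

010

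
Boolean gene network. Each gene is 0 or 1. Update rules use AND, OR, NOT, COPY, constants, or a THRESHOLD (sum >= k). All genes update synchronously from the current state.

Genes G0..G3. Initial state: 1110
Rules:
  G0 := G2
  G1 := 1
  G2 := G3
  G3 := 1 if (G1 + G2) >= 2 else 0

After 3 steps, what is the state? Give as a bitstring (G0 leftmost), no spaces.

Step 1: G0=G2=1 G1=1(const) G2=G3=0 G3=(1+1>=2)=1 -> 1101
Step 2: G0=G2=0 G1=1(const) G2=G3=1 G3=(1+0>=2)=0 -> 0110
Step 3: G0=G2=1 G1=1(const) G2=G3=0 G3=(1+1>=2)=1 -> 1101

1101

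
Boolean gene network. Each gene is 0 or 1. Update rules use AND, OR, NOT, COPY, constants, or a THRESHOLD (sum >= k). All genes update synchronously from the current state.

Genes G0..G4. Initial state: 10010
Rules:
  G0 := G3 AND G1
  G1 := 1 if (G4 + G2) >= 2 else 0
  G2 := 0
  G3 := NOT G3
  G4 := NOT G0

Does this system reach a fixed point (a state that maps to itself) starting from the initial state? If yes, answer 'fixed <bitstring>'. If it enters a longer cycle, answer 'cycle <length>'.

Step 0: 10010
Step 1: G0=G3&G1=1&0=0 G1=(0+0>=2)=0 G2=0(const) G3=NOT G3=NOT 1=0 G4=NOT G0=NOT 1=0 -> 00000
Step 2: G0=G3&G1=0&0=0 G1=(0+0>=2)=0 G2=0(const) G3=NOT G3=NOT 0=1 G4=NOT G0=NOT 0=1 -> 00011
Step 3: G0=G3&G1=1&0=0 G1=(1+0>=2)=0 G2=0(const) G3=NOT G3=NOT 1=0 G4=NOT G0=NOT 0=1 -> 00001
Step 4: G0=G3&G1=0&0=0 G1=(1+0>=2)=0 G2=0(const) G3=NOT G3=NOT 0=1 G4=NOT G0=NOT 0=1 -> 00011
Cycle of length 2 starting at step 2 -> no fixed point

Answer: cycle 2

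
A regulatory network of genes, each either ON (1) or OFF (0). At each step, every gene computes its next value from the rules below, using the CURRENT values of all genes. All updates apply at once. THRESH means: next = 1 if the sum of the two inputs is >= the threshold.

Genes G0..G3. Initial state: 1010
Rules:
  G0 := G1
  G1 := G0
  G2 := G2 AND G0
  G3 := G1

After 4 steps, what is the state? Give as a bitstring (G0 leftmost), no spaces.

Step 1: G0=G1=0 G1=G0=1 G2=G2&G0=1&1=1 G3=G1=0 -> 0110
Step 2: G0=G1=1 G1=G0=0 G2=G2&G0=1&0=0 G3=G1=1 -> 1001
Step 3: G0=G1=0 G1=G0=1 G2=G2&G0=0&1=0 G3=G1=0 -> 0100
Step 4: G0=G1=1 G1=G0=0 G2=G2&G0=0&0=0 G3=G1=1 -> 1001

1001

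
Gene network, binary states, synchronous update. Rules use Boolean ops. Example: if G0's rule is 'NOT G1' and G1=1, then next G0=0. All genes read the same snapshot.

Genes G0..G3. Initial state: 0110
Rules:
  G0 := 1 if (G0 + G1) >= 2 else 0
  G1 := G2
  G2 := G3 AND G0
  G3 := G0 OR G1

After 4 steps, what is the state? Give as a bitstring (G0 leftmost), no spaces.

Step 1: G0=(0+1>=2)=0 G1=G2=1 G2=G3&G0=0&0=0 G3=G0|G1=0|1=1 -> 0101
Step 2: G0=(0+1>=2)=0 G1=G2=0 G2=G3&G0=1&0=0 G3=G0|G1=0|1=1 -> 0001
Step 3: G0=(0+0>=2)=0 G1=G2=0 G2=G3&G0=1&0=0 G3=G0|G1=0|0=0 -> 0000
Step 4: G0=(0+0>=2)=0 G1=G2=0 G2=G3&G0=0&0=0 G3=G0|G1=0|0=0 -> 0000

0000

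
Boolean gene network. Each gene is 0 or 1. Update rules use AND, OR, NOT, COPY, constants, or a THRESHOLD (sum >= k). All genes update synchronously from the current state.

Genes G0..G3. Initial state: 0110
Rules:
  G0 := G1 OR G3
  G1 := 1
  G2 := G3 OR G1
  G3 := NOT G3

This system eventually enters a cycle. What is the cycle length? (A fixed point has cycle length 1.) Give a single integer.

Answer: 2

Derivation:
Step 0: 0110
Step 1: G0=G1|G3=1|0=1 G1=1(const) G2=G3|G1=0|1=1 G3=NOT G3=NOT 0=1 -> 1111
Step 2: G0=G1|G3=1|1=1 G1=1(const) G2=G3|G1=1|1=1 G3=NOT G3=NOT 1=0 -> 1110
Step 3: G0=G1|G3=1|0=1 G1=1(const) G2=G3|G1=0|1=1 G3=NOT G3=NOT 0=1 -> 1111
State from step 3 equals state from step 1 -> cycle length 2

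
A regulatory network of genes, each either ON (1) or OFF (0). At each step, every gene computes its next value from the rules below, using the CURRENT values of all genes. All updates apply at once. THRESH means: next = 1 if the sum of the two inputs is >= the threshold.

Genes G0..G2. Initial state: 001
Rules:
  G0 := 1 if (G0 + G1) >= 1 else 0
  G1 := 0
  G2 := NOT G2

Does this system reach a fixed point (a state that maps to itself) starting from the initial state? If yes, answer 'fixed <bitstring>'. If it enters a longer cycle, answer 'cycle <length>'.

Answer: cycle 2

Derivation:
Step 0: 001
Step 1: G0=(0+0>=1)=0 G1=0(const) G2=NOT G2=NOT 1=0 -> 000
Step 2: G0=(0+0>=1)=0 G1=0(const) G2=NOT G2=NOT 0=1 -> 001
Cycle of length 2 starting at step 0 -> no fixed point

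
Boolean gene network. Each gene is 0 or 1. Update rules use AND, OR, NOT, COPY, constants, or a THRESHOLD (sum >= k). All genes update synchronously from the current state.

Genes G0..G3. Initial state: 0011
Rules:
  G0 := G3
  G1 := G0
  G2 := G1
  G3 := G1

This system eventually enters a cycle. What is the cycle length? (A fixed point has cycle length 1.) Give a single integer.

Step 0: 0011
Step 1: G0=G3=1 G1=G0=0 G2=G1=0 G3=G1=0 -> 1000
Step 2: G0=G3=0 G1=G0=1 G2=G1=0 G3=G1=0 -> 0100
Step 3: G0=G3=0 G1=G0=0 G2=G1=1 G3=G1=1 -> 0011
State from step 3 equals state from step 0 -> cycle length 3

Answer: 3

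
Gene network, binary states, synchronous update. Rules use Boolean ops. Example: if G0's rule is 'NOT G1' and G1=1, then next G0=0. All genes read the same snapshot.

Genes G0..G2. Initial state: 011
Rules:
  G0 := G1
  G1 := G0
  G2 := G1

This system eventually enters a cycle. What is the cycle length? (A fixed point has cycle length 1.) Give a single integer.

Step 0: 011
Step 1: G0=G1=1 G1=G0=0 G2=G1=1 -> 101
Step 2: G0=G1=0 G1=G0=1 G2=G1=0 -> 010
Step 3: G0=G1=1 G1=G0=0 G2=G1=1 -> 101
State from step 3 equals state from step 1 -> cycle length 2

Answer: 2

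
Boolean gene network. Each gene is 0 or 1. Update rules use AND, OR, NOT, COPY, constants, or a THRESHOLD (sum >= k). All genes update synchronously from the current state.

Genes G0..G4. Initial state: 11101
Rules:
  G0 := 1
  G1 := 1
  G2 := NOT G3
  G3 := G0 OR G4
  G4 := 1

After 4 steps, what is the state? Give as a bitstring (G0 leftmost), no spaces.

Step 1: G0=1(const) G1=1(const) G2=NOT G3=NOT 0=1 G3=G0|G4=1|1=1 G4=1(const) -> 11111
Step 2: G0=1(const) G1=1(const) G2=NOT G3=NOT 1=0 G3=G0|G4=1|1=1 G4=1(const) -> 11011
Step 3: G0=1(const) G1=1(const) G2=NOT G3=NOT 1=0 G3=G0|G4=1|1=1 G4=1(const) -> 11011
Step 4: G0=1(const) G1=1(const) G2=NOT G3=NOT 1=0 G3=G0|G4=1|1=1 G4=1(const) -> 11011

11011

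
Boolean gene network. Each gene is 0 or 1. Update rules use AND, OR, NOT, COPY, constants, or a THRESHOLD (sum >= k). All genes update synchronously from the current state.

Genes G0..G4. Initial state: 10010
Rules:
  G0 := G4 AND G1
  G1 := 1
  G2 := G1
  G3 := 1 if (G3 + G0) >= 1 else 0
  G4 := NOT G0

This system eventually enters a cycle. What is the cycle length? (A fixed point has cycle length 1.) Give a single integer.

Answer: 4

Derivation:
Step 0: 10010
Step 1: G0=G4&G1=0&0=0 G1=1(const) G2=G1=0 G3=(1+1>=1)=1 G4=NOT G0=NOT 1=0 -> 01010
Step 2: G0=G4&G1=0&1=0 G1=1(const) G2=G1=1 G3=(1+0>=1)=1 G4=NOT G0=NOT 0=1 -> 01111
Step 3: G0=G4&G1=1&1=1 G1=1(const) G2=G1=1 G3=(1+0>=1)=1 G4=NOT G0=NOT 0=1 -> 11111
Step 4: G0=G4&G1=1&1=1 G1=1(const) G2=G1=1 G3=(1+1>=1)=1 G4=NOT G0=NOT 1=0 -> 11110
Step 5: G0=G4&G1=0&1=0 G1=1(const) G2=G1=1 G3=(1+1>=1)=1 G4=NOT G0=NOT 1=0 -> 01110
Step 6: G0=G4&G1=0&1=0 G1=1(const) G2=G1=1 G3=(1+0>=1)=1 G4=NOT G0=NOT 0=1 -> 01111
State from step 6 equals state from step 2 -> cycle length 4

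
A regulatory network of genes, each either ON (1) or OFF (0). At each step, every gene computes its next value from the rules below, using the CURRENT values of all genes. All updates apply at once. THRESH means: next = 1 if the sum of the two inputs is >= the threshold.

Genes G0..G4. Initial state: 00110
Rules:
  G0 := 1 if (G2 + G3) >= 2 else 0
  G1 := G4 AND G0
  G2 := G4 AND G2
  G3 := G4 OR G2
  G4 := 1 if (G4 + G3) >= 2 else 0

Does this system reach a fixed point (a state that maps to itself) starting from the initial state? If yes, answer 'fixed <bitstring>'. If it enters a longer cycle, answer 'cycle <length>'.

Step 0: 00110
Step 1: G0=(1+1>=2)=1 G1=G4&G0=0&0=0 G2=G4&G2=0&1=0 G3=G4|G2=0|1=1 G4=(0+1>=2)=0 -> 10010
Step 2: G0=(0+1>=2)=0 G1=G4&G0=0&1=0 G2=G4&G2=0&0=0 G3=G4|G2=0|0=0 G4=(0+1>=2)=0 -> 00000
Step 3: G0=(0+0>=2)=0 G1=G4&G0=0&0=0 G2=G4&G2=0&0=0 G3=G4|G2=0|0=0 G4=(0+0>=2)=0 -> 00000
Fixed point reached at step 2: 00000

Answer: fixed 00000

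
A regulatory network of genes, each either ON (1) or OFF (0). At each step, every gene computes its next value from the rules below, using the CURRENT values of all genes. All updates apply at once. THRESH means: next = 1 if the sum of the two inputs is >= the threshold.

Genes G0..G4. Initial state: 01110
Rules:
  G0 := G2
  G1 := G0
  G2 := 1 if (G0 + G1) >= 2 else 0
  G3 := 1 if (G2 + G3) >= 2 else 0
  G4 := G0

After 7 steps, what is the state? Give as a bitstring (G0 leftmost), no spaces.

Step 1: G0=G2=1 G1=G0=0 G2=(0+1>=2)=0 G3=(1+1>=2)=1 G4=G0=0 -> 10010
Step 2: G0=G2=0 G1=G0=1 G2=(1+0>=2)=0 G3=(0+1>=2)=0 G4=G0=1 -> 01001
Step 3: G0=G2=0 G1=G0=0 G2=(0+1>=2)=0 G3=(0+0>=2)=0 G4=G0=0 -> 00000
Step 4: G0=G2=0 G1=G0=0 G2=(0+0>=2)=0 G3=(0+0>=2)=0 G4=G0=0 -> 00000
Step 5: G0=G2=0 G1=G0=0 G2=(0+0>=2)=0 G3=(0+0>=2)=0 G4=G0=0 -> 00000
Step 6: G0=G2=0 G1=G0=0 G2=(0+0>=2)=0 G3=(0+0>=2)=0 G4=G0=0 -> 00000
Step 7: G0=G2=0 G1=G0=0 G2=(0+0>=2)=0 G3=(0+0>=2)=0 G4=G0=0 -> 00000

00000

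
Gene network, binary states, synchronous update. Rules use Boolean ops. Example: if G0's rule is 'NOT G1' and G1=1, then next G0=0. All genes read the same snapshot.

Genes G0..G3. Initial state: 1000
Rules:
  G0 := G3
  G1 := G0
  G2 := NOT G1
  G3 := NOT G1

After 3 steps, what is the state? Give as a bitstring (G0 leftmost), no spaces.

Step 1: G0=G3=0 G1=G0=1 G2=NOT G1=NOT 0=1 G3=NOT G1=NOT 0=1 -> 0111
Step 2: G0=G3=1 G1=G0=0 G2=NOT G1=NOT 1=0 G3=NOT G1=NOT 1=0 -> 1000
Step 3: G0=G3=0 G1=G0=1 G2=NOT G1=NOT 0=1 G3=NOT G1=NOT 0=1 -> 0111

0111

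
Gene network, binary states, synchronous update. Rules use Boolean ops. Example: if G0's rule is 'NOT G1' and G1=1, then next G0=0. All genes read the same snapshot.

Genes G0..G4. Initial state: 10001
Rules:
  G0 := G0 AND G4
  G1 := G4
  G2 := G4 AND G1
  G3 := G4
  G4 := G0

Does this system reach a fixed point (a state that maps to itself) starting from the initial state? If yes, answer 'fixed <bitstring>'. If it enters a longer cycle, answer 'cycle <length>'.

Step 0: 10001
Step 1: G0=G0&G4=1&1=1 G1=G4=1 G2=G4&G1=1&0=0 G3=G4=1 G4=G0=1 -> 11011
Step 2: G0=G0&G4=1&1=1 G1=G4=1 G2=G4&G1=1&1=1 G3=G4=1 G4=G0=1 -> 11111
Step 3: G0=G0&G4=1&1=1 G1=G4=1 G2=G4&G1=1&1=1 G3=G4=1 G4=G0=1 -> 11111
Fixed point reached at step 2: 11111

Answer: fixed 11111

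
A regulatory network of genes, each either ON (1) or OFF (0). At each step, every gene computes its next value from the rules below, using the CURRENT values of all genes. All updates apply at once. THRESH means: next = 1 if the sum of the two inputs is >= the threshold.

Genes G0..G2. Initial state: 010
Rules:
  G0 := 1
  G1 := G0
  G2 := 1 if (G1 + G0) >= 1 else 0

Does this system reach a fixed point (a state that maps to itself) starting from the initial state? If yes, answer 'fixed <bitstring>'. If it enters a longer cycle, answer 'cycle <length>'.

Step 0: 010
Step 1: G0=1(const) G1=G0=0 G2=(1+0>=1)=1 -> 101
Step 2: G0=1(const) G1=G0=1 G2=(0+1>=1)=1 -> 111
Step 3: G0=1(const) G1=G0=1 G2=(1+1>=1)=1 -> 111
Fixed point reached at step 2: 111

Answer: fixed 111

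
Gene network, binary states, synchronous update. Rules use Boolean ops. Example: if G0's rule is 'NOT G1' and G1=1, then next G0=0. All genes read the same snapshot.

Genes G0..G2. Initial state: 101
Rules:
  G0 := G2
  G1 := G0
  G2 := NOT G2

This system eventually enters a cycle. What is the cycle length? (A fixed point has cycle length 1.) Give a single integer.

Step 0: 101
Step 1: G0=G2=1 G1=G0=1 G2=NOT G2=NOT 1=0 -> 110
Step 2: G0=G2=0 G1=G0=1 G2=NOT G2=NOT 0=1 -> 011
Step 3: G0=G2=1 G1=G0=0 G2=NOT G2=NOT 1=0 -> 100
Step 4: G0=G2=0 G1=G0=1 G2=NOT G2=NOT 0=1 -> 011
State from step 4 equals state from step 2 -> cycle length 2

Answer: 2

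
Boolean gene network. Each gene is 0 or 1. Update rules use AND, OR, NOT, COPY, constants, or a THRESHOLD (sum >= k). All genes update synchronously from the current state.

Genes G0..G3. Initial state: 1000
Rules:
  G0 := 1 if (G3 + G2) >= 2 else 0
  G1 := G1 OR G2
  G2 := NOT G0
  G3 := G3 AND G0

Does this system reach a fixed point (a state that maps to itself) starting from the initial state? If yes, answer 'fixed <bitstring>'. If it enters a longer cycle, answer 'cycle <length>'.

Step 0: 1000
Step 1: G0=(0+0>=2)=0 G1=G1|G2=0|0=0 G2=NOT G0=NOT 1=0 G3=G3&G0=0&1=0 -> 0000
Step 2: G0=(0+0>=2)=0 G1=G1|G2=0|0=0 G2=NOT G0=NOT 0=1 G3=G3&G0=0&0=0 -> 0010
Step 3: G0=(0+1>=2)=0 G1=G1|G2=0|1=1 G2=NOT G0=NOT 0=1 G3=G3&G0=0&0=0 -> 0110
Step 4: G0=(0+1>=2)=0 G1=G1|G2=1|1=1 G2=NOT G0=NOT 0=1 G3=G3&G0=0&0=0 -> 0110
Fixed point reached at step 3: 0110

Answer: fixed 0110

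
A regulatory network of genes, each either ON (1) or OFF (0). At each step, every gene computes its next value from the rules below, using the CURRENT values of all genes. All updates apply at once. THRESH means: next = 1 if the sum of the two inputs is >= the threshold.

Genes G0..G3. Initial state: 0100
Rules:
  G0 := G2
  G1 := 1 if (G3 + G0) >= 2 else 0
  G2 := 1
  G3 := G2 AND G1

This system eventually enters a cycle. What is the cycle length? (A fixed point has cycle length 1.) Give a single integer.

Step 0: 0100
Step 1: G0=G2=0 G1=(0+0>=2)=0 G2=1(const) G3=G2&G1=0&1=0 -> 0010
Step 2: G0=G2=1 G1=(0+0>=2)=0 G2=1(const) G3=G2&G1=1&0=0 -> 1010
Step 3: G0=G2=1 G1=(0+1>=2)=0 G2=1(const) G3=G2&G1=1&0=0 -> 1010
State from step 3 equals state from step 2 -> cycle length 1

Answer: 1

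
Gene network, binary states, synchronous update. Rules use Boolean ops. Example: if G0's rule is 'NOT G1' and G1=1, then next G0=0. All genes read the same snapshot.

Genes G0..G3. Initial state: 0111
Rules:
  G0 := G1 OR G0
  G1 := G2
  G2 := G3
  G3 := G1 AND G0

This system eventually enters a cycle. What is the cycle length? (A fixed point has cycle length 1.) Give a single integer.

Answer: 3

Derivation:
Step 0: 0111
Step 1: G0=G1|G0=1|0=1 G1=G2=1 G2=G3=1 G3=G1&G0=1&0=0 -> 1110
Step 2: G0=G1|G0=1|1=1 G1=G2=1 G2=G3=0 G3=G1&G0=1&1=1 -> 1101
Step 3: G0=G1|G0=1|1=1 G1=G2=0 G2=G3=1 G3=G1&G0=1&1=1 -> 1011
Step 4: G0=G1|G0=0|1=1 G1=G2=1 G2=G3=1 G3=G1&G0=0&1=0 -> 1110
State from step 4 equals state from step 1 -> cycle length 3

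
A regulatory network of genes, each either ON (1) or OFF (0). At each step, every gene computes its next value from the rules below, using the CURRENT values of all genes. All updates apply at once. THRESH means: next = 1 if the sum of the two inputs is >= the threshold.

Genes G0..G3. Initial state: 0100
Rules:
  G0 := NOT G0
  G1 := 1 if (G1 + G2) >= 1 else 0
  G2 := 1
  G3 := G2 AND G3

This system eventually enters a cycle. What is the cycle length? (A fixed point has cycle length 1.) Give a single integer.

Answer: 2

Derivation:
Step 0: 0100
Step 1: G0=NOT G0=NOT 0=1 G1=(1+0>=1)=1 G2=1(const) G3=G2&G3=0&0=0 -> 1110
Step 2: G0=NOT G0=NOT 1=0 G1=(1+1>=1)=1 G2=1(const) G3=G2&G3=1&0=0 -> 0110
Step 3: G0=NOT G0=NOT 0=1 G1=(1+1>=1)=1 G2=1(const) G3=G2&G3=1&0=0 -> 1110
State from step 3 equals state from step 1 -> cycle length 2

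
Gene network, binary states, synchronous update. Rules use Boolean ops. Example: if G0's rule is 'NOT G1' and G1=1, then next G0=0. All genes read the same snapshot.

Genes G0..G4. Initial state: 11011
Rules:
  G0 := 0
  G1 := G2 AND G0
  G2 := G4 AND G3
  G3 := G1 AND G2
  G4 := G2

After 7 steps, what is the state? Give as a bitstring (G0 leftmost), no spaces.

Step 1: G0=0(const) G1=G2&G0=0&1=0 G2=G4&G3=1&1=1 G3=G1&G2=1&0=0 G4=G2=0 -> 00100
Step 2: G0=0(const) G1=G2&G0=1&0=0 G2=G4&G3=0&0=0 G3=G1&G2=0&1=0 G4=G2=1 -> 00001
Step 3: G0=0(const) G1=G2&G0=0&0=0 G2=G4&G3=1&0=0 G3=G1&G2=0&0=0 G4=G2=0 -> 00000
Step 4: G0=0(const) G1=G2&G0=0&0=0 G2=G4&G3=0&0=0 G3=G1&G2=0&0=0 G4=G2=0 -> 00000
Step 5: G0=0(const) G1=G2&G0=0&0=0 G2=G4&G3=0&0=0 G3=G1&G2=0&0=0 G4=G2=0 -> 00000
Step 6: G0=0(const) G1=G2&G0=0&0=0 G2=G4&G3=0&0=0 G3=G1&G2=0&0=0 G4=G2=0 -> 00000
Step 7: G0=0(const) G1=G2&G0=0&0=0 G2=G4&G3=0&0=0 G3=G1&G2=0&0=0 G4=G2=0 -> 00000

00000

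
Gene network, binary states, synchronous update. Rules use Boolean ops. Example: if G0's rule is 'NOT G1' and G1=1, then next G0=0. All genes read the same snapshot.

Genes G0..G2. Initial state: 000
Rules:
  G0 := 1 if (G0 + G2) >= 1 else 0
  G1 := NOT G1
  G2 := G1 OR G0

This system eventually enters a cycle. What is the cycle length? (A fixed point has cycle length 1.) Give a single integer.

Answer: 2

Derivation:
Step 0: 000
Step 1: G0=(0+0>=1)=0 G1=NOT G1=NOT 0=1 G2=G1|G0=0|0=0 -> 010
Step 2: G0=(0+0>=1)=0 G1=NOT G1=NOT 1=0 G2=G1|G0=1|0=1 -> 001
Step 3: G0=(0+1>=1)=1 G1=NOT G1=NOT 0=1 G2=G1|G0=0|0=0 -> 110
Step 4: G0=(1+0>=1)=1 G1=NOT G1=NOT 1=0 G2=G1|G0=1|1=1 -> 101
Step 5: G0=(1+1>=1)=1 G1=NOT G1=NOT 0=1 G2=G1|G0=0|1=1 -> 111
Step 6: G0=(1+1>=1)=1 G1=NOT G1=NOT 1=0 G2=G1|G0=1|1=1 -> 101
State from step 6 equals state from step 4 -> cycle length 2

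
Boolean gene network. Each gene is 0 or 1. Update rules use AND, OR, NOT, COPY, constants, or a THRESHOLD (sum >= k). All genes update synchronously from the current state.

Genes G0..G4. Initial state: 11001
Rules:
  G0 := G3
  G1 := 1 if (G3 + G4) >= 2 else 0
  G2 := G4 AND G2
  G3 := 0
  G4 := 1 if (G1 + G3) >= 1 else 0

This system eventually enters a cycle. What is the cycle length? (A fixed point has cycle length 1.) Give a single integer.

Answer: 1

Derivation:
Step 0: 11001
Step 1: G0=G3=0 G1=(0+1>=2)=0 G2=G4&G2=1&0=0 G3=0(const) G4=(1+0>=1)=1 -> 00001
Step 2: G0=G3=0 G1=(0+1>=2)=0 G2=G4&G2=1&0=0 G3=0(const) G4=(0+0>=1)=0 -> 00000
Step 3: G0=G3=0 G1=(0+0>=2)=0 G2=G4&G2=0&0=0 G3=0(const) G4=(0+0>=1)=0 -> 00000
State from step 3 equals state from step 2 -> cycle length 1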